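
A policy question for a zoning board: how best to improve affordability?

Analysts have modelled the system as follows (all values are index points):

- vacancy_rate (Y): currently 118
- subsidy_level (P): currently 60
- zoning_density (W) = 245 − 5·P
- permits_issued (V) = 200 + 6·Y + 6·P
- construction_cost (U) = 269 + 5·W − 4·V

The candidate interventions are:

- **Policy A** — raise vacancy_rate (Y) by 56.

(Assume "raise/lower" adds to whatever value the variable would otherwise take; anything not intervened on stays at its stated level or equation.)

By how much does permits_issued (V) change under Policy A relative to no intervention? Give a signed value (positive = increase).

Baseline:
  Y = 118
  P = 60
  V = 200 + 6·118 + 6·60 = 1268
Policy A (Y + 56):
  Y = 118 + 56 = 174
  P = 60
  V = 200 + 6·174 + 6·60 = 1604
Change in V: 1604 − 1268 = 336

336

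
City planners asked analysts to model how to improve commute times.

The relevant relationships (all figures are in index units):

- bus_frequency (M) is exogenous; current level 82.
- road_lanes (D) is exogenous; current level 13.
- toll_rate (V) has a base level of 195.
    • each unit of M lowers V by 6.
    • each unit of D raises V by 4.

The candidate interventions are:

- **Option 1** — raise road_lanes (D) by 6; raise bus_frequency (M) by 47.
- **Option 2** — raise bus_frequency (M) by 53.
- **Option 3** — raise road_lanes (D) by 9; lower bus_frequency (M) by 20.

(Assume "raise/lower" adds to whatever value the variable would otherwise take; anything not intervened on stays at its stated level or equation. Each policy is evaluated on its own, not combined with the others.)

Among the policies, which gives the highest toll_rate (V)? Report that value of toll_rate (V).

-89

Option 1 (D + 6, M + 47):
  M = 82 + 47 = 129
  D = 13 + 6 = 19
  V = 195 − 6·129 + 4·19 = -503
Option 2 (M + 53):
  M = 82 + 53 = 135
  D = 13
  V = 195 − 6·135 + 4·13 = -563
Option 3 (D + 9, M − 20):
  M = 82 − 20 = 62
  D = 13 + 9 = 22
  V = 195 − 6·62 + 4·22 = -89
Comparing — Option 1: V=-503, Option 2: V=-563, Option 3: V=-89. Highest is -89 (Option 3).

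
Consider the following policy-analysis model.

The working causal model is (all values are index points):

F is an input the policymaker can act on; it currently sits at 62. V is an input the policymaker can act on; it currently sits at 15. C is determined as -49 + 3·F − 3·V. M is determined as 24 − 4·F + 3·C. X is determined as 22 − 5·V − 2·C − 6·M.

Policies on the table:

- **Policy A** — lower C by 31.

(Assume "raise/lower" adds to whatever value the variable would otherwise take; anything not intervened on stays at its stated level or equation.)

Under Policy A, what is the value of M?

-41

Policy A (C − 31):
  F = 62
  V = 15
  C = -49 + 3·62 − 3·15 (−31 from intervention) = 61
  M = 24 − 4·62 + 3·61 = -41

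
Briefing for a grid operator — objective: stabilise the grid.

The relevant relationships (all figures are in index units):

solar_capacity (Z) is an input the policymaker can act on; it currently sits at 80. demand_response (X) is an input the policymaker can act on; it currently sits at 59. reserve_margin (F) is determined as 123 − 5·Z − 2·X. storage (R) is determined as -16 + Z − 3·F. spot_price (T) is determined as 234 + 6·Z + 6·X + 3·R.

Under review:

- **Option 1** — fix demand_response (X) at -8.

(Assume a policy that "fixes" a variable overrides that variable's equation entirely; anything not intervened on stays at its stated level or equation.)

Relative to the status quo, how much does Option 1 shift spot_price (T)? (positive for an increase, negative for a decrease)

Baseline:
  Z = 80
  X = 59
  F = 123 − 5·80 − 2·59 = -395
  R = -16 + 80 − 3·(-395) = 1249
  T = 234 + 6·80 + 6·59 + 3·1249 = 4815
Option 1 (X := -8):
  Z = 80
  X = -8
  F = 123 − 5·80 − 2·(-8) = -261
  R = -16 + 80 − 3·(-261) = 847
  T = 234 + 6·80 + 6·(-8) + 3·847 = 3207
Change in T: 3207 − 4815 = -1608

-1608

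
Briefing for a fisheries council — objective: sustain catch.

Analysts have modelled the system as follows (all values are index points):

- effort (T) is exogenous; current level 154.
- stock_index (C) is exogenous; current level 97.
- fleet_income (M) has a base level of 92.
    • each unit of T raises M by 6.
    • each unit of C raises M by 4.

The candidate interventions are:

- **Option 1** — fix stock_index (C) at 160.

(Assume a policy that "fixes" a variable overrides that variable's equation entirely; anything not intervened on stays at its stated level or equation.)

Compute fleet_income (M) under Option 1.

1656

Option 1 (C := 160):
  T = 154
  C = 160
  M = 92 + 6·154 + 4·160 = 1656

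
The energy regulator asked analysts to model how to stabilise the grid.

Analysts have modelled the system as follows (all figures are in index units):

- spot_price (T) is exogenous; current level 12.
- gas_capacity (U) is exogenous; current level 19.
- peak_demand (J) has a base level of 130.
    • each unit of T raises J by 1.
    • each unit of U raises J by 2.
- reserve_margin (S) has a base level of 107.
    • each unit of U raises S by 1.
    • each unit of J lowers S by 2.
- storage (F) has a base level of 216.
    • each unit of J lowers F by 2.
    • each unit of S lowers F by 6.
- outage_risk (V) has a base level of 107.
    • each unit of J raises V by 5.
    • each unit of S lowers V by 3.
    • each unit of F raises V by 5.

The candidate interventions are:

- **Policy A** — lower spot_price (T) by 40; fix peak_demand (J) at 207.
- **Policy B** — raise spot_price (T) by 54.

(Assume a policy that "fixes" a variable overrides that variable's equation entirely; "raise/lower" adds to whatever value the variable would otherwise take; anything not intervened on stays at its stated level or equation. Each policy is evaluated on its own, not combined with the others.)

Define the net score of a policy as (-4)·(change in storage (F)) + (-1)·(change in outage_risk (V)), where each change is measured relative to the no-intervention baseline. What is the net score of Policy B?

Baseline:
  T = 12
  U = 19
  J = 130 + 12 + 2·19 = 180
  S = 107 + 19 − 2·180 = -234
  F = 216 − 2·180 − 6·(-234) = 1260
  V = 107 + 5·180 − 3·(-234) + 5·1260 = 8009
Policy B (T + 54):
  T = 12 + 54 = 66
  U = 19
  J = 130 + 66 + 2·19 = 234
  S = 107 + 19 − 2·234 = -342
  F = 216 − 2·234 − 6·(-342) = 1800
  V = 107 + 5·234 − 3·(-342) + 5·1800 = 11303
ΔF = 1800 − 1260 = 540; ΔV = 11303 − 8009 = 3294
Score = (-4)·540 + (-1)·3294 = -5454

-5454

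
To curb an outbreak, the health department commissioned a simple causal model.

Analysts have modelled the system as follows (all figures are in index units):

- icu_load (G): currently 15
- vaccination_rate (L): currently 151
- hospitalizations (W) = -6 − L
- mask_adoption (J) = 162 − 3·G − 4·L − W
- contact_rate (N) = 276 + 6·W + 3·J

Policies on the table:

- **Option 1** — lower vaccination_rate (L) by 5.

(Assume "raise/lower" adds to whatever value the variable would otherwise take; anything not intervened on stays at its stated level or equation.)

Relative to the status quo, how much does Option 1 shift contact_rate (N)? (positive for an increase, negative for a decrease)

Baseline:
  G = 15
  L = 151
  W = -6 − 151 = -157
  J = 162 − 3·15 − 4·151 − (-157) = -330
  N = 276 + 6·(-157) + 3·(-330) = -1656
Option 1 (L − 5):
  G = 15
  L = 151 − 5 = 146
  W = -6 − 146 = -152
  J = 162 − 3·15 − 4·146 − (-152) = -315
  N = 276 + 6·(-152) + 3·(-315) = -1581
Change in N: -1581 − (-1656) = 75

75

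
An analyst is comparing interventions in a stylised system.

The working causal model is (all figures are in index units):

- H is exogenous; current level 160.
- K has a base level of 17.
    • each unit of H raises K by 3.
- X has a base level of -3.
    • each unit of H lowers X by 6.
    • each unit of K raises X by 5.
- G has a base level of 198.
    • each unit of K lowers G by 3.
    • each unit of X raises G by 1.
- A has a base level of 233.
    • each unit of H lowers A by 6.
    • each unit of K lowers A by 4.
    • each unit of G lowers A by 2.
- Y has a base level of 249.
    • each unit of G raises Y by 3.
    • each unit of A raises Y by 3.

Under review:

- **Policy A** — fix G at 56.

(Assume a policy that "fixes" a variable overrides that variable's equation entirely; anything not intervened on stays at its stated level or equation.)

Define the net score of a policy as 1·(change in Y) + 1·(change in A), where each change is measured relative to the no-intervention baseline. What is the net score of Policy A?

865

Baseline:
  H = 160
  K = 17 + 3·160 = 497
  X = -3 − 6·160 + 5·497 = 1522
  G = 198 − 3·497 + 1522 = 229
  A = 233 − 6·160 − 4·497 − 2·229 = -3173
  Y = 249 + 3·229 + 3·(-3173) = -8583
Policy A (G := 56):
  H = 160
  K = 17 + 3·160 = 497
  X = -3 − 6·160 + 5·497 = 1522
  G = 56
  A = 233 − 6·160 − 4·497 − 2·56 = -2827
  Y = 249 + 3·56 + 3·(-2827) = -8064
ΔY = -8064 − (-8583) = 519; ΔA = -2827 − (-3173) = 346
Score = 1·519 + 1·346 = 865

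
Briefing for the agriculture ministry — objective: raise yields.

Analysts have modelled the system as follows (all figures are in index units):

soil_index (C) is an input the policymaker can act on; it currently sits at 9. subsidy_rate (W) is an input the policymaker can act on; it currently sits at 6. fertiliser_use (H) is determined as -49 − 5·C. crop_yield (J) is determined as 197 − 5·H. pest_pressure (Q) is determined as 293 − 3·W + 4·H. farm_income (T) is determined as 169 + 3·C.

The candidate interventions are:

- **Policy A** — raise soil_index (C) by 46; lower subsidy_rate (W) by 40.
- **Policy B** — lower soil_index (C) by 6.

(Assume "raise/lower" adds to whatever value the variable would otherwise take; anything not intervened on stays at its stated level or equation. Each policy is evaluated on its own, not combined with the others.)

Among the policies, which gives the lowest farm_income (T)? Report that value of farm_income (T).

Policy A (C + 46, W − 40):
  C = 9 + 46 = 55
  T = 169 + 3·55 = 334
Policy B (C − 6):
  C = 9 − 6 = 3
  T = 169 + 3·3 = 178
Comparing — Policy A: T=334, Policy B: T=178. Lowest is 178 (Policy B).

178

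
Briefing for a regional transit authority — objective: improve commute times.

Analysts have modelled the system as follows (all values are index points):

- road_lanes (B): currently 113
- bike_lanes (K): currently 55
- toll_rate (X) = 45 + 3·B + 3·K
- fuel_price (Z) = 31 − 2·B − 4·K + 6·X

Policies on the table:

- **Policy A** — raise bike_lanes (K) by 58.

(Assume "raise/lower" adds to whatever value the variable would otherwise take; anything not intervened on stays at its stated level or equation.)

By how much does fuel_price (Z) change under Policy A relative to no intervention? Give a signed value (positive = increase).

812

Baseline:
  B = 113
  K = 55
  X = 45 + 3·113 + 3·55 = 549
  Z = 31 − 2·113 − 4·55 + 6·549 = 2879
Policy A (K + 58):
  B = 113
  K = 55 + 58 = 113
  X = 45 + 3·113 + 3·113 = 723
  Z = 31 − 2·113 − 4·113 + 6·723 = 3691
Change in Z: 3691 − 2879 = 812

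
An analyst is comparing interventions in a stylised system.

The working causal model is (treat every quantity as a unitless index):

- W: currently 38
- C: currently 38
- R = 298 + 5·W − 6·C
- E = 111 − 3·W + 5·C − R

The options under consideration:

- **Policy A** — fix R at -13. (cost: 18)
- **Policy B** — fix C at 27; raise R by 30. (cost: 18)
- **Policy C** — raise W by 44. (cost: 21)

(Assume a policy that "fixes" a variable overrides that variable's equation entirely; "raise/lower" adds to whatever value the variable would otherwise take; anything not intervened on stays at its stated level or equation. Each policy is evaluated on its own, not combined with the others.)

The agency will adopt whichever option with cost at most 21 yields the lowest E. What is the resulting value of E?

-425

Policy A (R := -13):
  W = 38
  C = 38
  R = -13
  E = 111 − 3·38 + 5·38 − (-13) = 200
Policy B (C := 27, R + 30):
  W = 38
  C = 27
  R = 298 + 5·38 − 6·27 (+30 from intervention) = 356
  E = 111 − 3·38 + 5·27 − 356 = -224
Policy C (W + 44):
  W = 38 + 44 = 82
  C = 38
  R = 298 + 5·82 − 6·38 = 480
  E = 111 − 3·82 + 5·38 − 480 = -425
Comparing — Policy A: E=200, Policy B: E=-224, Policy C: E=-425. Lowest is -425 (Policy C).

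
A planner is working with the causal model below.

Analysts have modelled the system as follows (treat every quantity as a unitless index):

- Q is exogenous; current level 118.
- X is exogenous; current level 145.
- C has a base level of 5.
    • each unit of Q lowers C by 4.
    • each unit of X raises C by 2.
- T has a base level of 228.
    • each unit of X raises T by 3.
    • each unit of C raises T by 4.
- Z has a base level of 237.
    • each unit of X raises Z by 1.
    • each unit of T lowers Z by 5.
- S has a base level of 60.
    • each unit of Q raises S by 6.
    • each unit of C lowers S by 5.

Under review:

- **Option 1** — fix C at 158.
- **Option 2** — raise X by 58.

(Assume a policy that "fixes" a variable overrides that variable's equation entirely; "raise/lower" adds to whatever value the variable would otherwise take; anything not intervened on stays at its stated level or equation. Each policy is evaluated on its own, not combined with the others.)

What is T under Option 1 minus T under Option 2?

702

Option 1 (C := 158):
  Q = 118
  X = 145
  C = 158
  T = 228 + 3·145 + 4·158 = 1295
Option 2 (X + 58):
  Q = 118
  X = 145 + 58 = 203
  C = 5 − 4·118 + 2·203 = -61
  T = 228 + 3·203 + 4·(-61) = 593
T: 1295 − 593 = 702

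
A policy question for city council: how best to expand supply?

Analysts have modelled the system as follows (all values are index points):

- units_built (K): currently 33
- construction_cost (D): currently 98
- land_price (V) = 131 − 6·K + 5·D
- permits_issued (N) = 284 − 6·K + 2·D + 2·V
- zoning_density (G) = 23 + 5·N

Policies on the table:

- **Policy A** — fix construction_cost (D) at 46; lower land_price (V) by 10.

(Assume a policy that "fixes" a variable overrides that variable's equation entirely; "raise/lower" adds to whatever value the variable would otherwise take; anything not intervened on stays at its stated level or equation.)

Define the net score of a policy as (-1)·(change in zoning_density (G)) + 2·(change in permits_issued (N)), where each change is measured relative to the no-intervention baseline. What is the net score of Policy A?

Baseline:
  K = 33
  D = 98
  V = 131 − 6·33 + 5·98 = 423
  N = 284 − 6·33 + 2·98 + 2·423 = 1128
  G = 23 + 5·1128 = 5663
Policy A (D := 46, V − 10):
  K = 33
  D = 46
  V = 131 − 6·33 + 5·46 (−10 from intervention) = 153
  N = 284 − 6·33 + 2·46 + 2·153 = 484
  G = 23 + 5·484 = 2443
ΔG = 2443 − 5663 = -3220; ΔN = 484 − 1128 = -644
Score = (-1)·(-3220) + 2·(-644) = 1932

1932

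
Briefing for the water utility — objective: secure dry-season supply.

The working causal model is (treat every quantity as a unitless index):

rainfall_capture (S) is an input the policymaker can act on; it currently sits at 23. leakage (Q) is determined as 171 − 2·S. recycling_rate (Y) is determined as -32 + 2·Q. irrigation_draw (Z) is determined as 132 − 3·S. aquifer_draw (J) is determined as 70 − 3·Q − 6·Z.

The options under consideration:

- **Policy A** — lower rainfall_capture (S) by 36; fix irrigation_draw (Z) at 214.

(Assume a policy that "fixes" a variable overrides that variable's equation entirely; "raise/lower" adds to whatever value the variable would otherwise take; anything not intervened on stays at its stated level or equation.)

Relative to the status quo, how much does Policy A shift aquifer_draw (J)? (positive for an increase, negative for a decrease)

Baseline:
  S = 23
  Q = 171 − 2·23 = 125
  Z = 132 − 3·23 = 63
  J = 70 − 3·125 − 6·63 = -683
Policy A (S − 36, Z := 214):
  S = 23 − 36 = -13
  Q = 171 − 2·(-13) = 197
  Z = 214
  J = 70 − 3·197 − 6·214 = -1805
Change in J: -1805 − (-683) = -1122

-1122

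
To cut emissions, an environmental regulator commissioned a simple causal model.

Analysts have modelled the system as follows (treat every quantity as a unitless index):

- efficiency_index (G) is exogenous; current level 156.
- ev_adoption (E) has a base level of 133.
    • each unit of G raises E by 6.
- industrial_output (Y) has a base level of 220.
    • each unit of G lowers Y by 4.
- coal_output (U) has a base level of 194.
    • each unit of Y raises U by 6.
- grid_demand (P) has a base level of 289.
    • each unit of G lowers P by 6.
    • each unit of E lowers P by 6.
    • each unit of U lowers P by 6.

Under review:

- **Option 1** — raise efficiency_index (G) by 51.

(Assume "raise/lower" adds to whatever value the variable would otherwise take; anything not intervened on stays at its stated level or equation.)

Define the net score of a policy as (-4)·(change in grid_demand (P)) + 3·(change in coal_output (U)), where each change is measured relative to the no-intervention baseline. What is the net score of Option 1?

-24480

Baseline:
  G = 156
  E = 133 + 6·156 = 1069
  Y = 220 − 4·156 = -404
  U = 194 + 6·(-404) = -2230
  P = 289 − 6·156 − 6·1069 − 6·(-2230) = 6319
Option 1 (G + 51):
  G = 156 + 51 = 207
  E = 133 + 6·207 = 1375
  Y = 220 − 4·207 = -608
  U = 194 + 6·(-608) = -3454
  P = 289 − 6·207 − 6·1375 − 6·(-3454) = 11521
ΔP = 11521 − 6319 = 5202; ΔU = -3454 − (-2230) = -1224
Score = (-4)·5202 + 3·(-1224) = -24480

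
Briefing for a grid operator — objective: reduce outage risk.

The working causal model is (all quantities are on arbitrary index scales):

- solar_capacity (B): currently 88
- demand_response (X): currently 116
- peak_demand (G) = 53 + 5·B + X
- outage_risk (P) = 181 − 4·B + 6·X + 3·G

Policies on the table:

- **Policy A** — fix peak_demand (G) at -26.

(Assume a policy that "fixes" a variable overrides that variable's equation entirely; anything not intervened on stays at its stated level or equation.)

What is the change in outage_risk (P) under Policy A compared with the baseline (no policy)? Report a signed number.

-1905

Baseline:
  B = 88
  X = 116
  G = 53 + 5·88 + 116 = 609
  P = 181 − 4·88 + 6·116 + 3·609 = 2352
Policy A (G := -26):
  B = 88
  X = 116
  G = -26
  P = 181 − 4·88 + 6·116 + 3·(-26) = 447
Change in P: 447 − 2352 = -1905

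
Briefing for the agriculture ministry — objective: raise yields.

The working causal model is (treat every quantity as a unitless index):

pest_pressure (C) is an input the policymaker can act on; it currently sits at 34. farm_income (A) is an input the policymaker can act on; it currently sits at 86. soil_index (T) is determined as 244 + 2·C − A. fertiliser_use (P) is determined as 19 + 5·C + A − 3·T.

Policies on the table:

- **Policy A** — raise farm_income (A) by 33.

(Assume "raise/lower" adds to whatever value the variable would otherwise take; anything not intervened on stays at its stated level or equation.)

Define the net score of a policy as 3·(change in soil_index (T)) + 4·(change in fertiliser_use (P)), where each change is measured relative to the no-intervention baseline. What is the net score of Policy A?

Baseline:
  C = 34
  A = 86
  T = 244 + 2·34 − 86 = 226
  P = 19 + 5·34 + 86 − 3·226 = -403
Policy A (A + 33):
  C = 34
  A = 86 + 33 = 119
  T = 244 + 2·34 − 119 = 193
  P = 19 + 5·34 + 119 − 3·193 = -271
ΔT = 193 − 226 = -33; ΔP = -271 − (-403) = 132
Score = 3·(-33) + 4·132 = 429

429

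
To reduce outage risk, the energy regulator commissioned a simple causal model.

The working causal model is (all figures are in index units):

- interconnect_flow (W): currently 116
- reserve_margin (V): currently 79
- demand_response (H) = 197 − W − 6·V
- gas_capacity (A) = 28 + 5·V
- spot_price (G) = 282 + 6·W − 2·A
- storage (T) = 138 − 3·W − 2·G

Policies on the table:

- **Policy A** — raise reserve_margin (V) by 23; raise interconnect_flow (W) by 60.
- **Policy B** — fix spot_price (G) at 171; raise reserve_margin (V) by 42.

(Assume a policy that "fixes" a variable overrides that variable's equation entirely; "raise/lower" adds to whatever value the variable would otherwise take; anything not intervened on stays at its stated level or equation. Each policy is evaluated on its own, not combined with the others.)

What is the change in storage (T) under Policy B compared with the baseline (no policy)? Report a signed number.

-78

Baseline:
  W = 116
  V = 79
  A = 28 + 5·79 = 423
  G = 282 + 6·116 − 2·423 = 132
  T = 138 − 3·116 − 2·132 = -474
Policy B (G := 171, V + 42):
  W = 116
  V = 79 + 42 = 121
  A = 28 + 5·121 = 633
  G = 171
  T = 138 − 3·116 − 2·171 = -552
Change in T: -552 − (-474) = -78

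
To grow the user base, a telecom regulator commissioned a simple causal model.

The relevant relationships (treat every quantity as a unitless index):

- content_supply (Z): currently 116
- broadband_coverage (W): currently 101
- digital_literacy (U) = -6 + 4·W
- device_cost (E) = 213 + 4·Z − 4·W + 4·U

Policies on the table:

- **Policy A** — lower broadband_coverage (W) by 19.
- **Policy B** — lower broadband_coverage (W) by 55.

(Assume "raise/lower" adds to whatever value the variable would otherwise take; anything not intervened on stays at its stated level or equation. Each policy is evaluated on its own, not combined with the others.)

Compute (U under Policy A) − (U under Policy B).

144

Policy A (W − 19):
  W = 101 − 19 = 82
  U = -6 + 4·82 = 322
Policy B (W − 55):
  W = 101 − 55 = 46
  U = -6 + 4·46 = 178
U: 322 − 178 = 144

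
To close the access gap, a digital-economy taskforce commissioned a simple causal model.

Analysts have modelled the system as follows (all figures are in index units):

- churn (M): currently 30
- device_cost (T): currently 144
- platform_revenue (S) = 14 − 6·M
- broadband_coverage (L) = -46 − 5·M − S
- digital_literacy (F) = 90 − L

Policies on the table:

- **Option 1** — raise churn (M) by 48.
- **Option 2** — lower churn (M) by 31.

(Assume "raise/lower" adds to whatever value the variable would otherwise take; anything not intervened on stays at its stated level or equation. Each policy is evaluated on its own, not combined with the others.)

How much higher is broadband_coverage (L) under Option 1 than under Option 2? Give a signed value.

Option 1 (M + 48):
  M = 30 + 48 = 78
  S = 14 − 6·78 = -454
  L = -46 − 5·78 − (-454) = 18
Option 2 (M − 31):
  M = 30 − 31 = -1
  S = 14 − 6·(-1) = 20
  L = -46 − 5·(-1) − 20 = -61
L: 18 − (-61) = 79

79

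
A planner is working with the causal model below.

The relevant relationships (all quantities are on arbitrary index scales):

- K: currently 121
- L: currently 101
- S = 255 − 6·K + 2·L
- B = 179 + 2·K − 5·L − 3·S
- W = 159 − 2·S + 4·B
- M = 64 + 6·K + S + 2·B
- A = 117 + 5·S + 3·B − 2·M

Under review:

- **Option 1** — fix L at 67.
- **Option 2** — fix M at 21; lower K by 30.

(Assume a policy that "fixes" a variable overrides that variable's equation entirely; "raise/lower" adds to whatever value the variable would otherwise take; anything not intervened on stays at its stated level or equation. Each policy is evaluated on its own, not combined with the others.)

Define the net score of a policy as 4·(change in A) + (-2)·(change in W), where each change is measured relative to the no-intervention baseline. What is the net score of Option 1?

Baseline:
  K = 121
  L = 101
  S = 255 − 6·121 + 2·101 = -269
  B = 179 + 2·121 − 5·101 − 3·(-269) = 723
  W = 159 − 2·(-269) + 4·723 = 3589
  M = 64 + 6·121 + (-269) + 2·723 = 1967
  A = 117 + 5·(-269) + 3·723 − 2·1967 = -2993
Option 1 (L := 67):
  K = 121
  L = 67
  S = 255 − 6·121 + 2·67 = -337
  B = 179 + 2·121 − 5·67 − 3·(-337) = 1097
  W = 159 − 2·(-337) + 4·1097 = 5221
  M = 64 + 6·121 + (-337) + 2·1097 = 2647
  A = 117 + 5·(-337) + 3·1097 − 2·2647 = -3571
ΔA = -3571 − (-2993) = -578; ΔW = 5221 − 3589 = 1632
Score = 4·(-578) + (-2)·1632 = -5576

-5576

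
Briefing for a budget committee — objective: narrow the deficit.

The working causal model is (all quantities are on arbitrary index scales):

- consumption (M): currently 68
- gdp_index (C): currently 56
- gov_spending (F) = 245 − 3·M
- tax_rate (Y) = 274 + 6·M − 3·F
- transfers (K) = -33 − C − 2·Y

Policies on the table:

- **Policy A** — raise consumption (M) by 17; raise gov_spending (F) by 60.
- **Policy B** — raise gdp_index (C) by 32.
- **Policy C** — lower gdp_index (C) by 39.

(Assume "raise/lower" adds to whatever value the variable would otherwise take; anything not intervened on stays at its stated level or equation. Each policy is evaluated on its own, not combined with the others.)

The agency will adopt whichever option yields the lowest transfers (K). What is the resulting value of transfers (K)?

Policy A (M + 17, F + 60):
  M = 68 + 17 = 85
  C = 56
  F = 245 − 3·85 (+60 from intervention) = 50
  Y = 274 + 6·85 − 3·50 = 634
  K = -33 − 56 − 2·634 = -1357
Policy B (C + 32):
  M = 68
  C = 56 + 32 = 88
  F = 245 − 3·68 = 41
  Y = 274 + 6·68 − 3·41 = 559
  K = -33 − 88 − 2·559 = -1239
Policy C (C − 39):
  M = 68
  C = 56 − 39 = 17
  F = 245 − 3·68 = 41
  Y = 274 + 6·68 − 3·41 = 559
  K = -33 − 17 − 2·559 = -1168
Comparing — Policy A: K=-1357, Policy B: K=-1239, Policy C: K=-1168. Lowest is -1357 (Policy A).

-1357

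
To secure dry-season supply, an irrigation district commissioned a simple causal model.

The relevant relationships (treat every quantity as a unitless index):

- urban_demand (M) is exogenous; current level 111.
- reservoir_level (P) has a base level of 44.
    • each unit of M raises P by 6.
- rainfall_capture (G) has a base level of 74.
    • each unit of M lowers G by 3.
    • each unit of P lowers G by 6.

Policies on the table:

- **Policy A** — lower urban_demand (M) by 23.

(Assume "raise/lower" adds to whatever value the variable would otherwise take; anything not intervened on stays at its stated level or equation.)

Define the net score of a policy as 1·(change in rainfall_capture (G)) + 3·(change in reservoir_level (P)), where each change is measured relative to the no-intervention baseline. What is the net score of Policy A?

Baseline:
  M = 111
  P = 44 + 6·111 = 710
  G = 74 − 3·111 − 6·710 = -4519
Policy A (M − 23):
  M = 111 − 23 = 88
  P = 44 + 6·88 = 572
  G = 74 − 3·88 − 6·572 = -3622
ΔG = -3622 − (-4519) = 897; ΔP = 572 − 710 = -138
Score = 1·897 + 3·(-138) = 483

483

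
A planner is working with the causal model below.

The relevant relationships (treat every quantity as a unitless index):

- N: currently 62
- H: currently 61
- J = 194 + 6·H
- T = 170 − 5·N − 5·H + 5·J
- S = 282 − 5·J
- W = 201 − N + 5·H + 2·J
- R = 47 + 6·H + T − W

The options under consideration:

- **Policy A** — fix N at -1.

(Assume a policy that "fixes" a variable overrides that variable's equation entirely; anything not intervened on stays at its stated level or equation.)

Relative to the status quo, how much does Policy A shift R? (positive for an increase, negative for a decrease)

Baseline:
  N = 62
  H = 61
  J = 194 + 6·61 = 560
  T = 170 − 5·62 − 5·61 + 5·560 = 2355
  W = 201 − 62 + 5·61 + 2·560 = 1564
  R = 47 + 6·61 + 2355 − 1564 = 1204
Policy A (N := -1):
  N = -1
  H = 61
  J = 194 + 6·61 = 560
  T = 170 − 5·(-1) − 5·61 + 5·560 = 2670
  W = 201 − (-1) + 5·61 + 2·560 = 1627
  R = 47 + 6·61 + 2670 − 1627 = 1456
Change in R: 1456 − 1204 = 252

252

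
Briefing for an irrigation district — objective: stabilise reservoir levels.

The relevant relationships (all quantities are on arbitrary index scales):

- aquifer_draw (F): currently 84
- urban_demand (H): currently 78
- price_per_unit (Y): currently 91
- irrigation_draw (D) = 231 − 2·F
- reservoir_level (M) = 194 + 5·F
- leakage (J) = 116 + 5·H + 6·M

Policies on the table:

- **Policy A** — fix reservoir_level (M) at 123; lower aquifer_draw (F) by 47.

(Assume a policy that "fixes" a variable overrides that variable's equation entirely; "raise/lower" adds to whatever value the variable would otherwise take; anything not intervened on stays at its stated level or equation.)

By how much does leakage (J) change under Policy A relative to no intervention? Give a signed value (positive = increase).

Baseline:
  F = 84
  H = 78
  M = 194 + 5·84 = 614
  J = 116 + 5·78 + 6·614 = 4190
Policy A (M := 123, F − 47):
  F = 84 − 47 = 37
  H = 78
  M = 123
  J = 116 + 5·78 + 6·123 = 1244
Change in J: 1244 − 4190 = -2946

-2946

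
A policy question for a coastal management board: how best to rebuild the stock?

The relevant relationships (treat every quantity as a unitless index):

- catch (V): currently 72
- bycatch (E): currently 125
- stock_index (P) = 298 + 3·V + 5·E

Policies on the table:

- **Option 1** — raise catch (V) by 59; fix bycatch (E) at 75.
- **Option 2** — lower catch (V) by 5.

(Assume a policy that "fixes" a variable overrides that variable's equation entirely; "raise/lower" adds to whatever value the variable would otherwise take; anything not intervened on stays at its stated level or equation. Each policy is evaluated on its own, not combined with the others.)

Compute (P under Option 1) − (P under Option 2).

-58

Option 1 (V + 59, E := 75):
  V = 72 + 59 = 131
  E = 75
  P = 298 + 3·131 + 5·75 = 1066
Option 2 (V − 5):
  V = 72 − 5 = 67
  E = 125
  P = 298 + 3·67 + 5·125 = 1124
P: 1066 − 1124 = -58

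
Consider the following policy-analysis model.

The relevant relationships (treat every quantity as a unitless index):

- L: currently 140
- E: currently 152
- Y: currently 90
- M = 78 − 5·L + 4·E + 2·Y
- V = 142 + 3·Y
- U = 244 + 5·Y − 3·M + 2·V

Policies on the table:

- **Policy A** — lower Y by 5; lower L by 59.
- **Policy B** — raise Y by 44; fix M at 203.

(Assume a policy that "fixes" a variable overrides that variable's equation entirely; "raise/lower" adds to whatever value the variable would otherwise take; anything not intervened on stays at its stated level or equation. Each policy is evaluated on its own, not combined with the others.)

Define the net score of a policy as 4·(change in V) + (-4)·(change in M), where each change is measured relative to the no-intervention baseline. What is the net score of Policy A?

-1200

Baseline:
  L = 140
  E = 152
  Y = 90
  M = 78 − 5·140 + 4·152 + 2·90 = 166
  V = 142 + 3·90 = 412
Policy A (Y − 5, L − 59):
  L = 140 − 59 = 81
  E = 152
  Y = 90 − 5 = 85
  M = 78 − 5·81 + 4·152 + 2·85 = 451
  V = 142 + 3·85 = 397
ΔV = 397 − 412 = -15; ΔM = 451 − 166 = 285
Score = 4·(-15) + (-4)·285 = -1200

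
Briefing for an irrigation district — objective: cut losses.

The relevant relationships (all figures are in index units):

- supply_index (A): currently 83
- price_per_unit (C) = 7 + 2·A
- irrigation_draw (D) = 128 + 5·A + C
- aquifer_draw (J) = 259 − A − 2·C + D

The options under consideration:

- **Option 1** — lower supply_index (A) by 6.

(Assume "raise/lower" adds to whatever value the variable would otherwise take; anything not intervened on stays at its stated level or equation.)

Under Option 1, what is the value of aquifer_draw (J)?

Option 1 (A − 6):
  A = 83 − 6 = 77
  C = 7 + 2·77 = 161
  D = 128 + 5·77 + 161 = 674
  J = 259 − 77 − 2·161 + 674 = 534

534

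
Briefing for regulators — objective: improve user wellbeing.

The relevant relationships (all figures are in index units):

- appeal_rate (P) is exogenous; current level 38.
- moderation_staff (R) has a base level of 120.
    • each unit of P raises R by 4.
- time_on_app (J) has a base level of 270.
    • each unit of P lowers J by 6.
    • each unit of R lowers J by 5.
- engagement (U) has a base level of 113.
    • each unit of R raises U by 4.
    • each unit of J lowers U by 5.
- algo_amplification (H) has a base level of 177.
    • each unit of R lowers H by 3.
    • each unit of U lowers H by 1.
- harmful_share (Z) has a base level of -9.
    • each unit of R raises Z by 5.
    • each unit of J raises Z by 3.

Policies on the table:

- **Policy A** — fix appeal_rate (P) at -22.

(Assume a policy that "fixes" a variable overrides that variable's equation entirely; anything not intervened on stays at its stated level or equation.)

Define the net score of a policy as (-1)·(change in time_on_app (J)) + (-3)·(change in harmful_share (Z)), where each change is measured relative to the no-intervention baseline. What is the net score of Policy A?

Baseline:
  P = 38
  R = 120 + 4·38 = 272
  J = 270 − 6·38 − 5·272 = -1318
  Z = -9 + 5·272 + 3·(-1318) = -2603
Policy A (P := -22):
  P = -22
  R = 120 + 4·(-22) = 32
  J = 270 − 6·(-22) − 5·32 = 242
  Z = -9 + 5·32 + 3·242 = 877
ΔJ = 242 − (-1318) = 1560; ΔZ = 877 − (-2603) = 3480
Score = (-1)·1560 + (-3)·3480 = -12000

-12000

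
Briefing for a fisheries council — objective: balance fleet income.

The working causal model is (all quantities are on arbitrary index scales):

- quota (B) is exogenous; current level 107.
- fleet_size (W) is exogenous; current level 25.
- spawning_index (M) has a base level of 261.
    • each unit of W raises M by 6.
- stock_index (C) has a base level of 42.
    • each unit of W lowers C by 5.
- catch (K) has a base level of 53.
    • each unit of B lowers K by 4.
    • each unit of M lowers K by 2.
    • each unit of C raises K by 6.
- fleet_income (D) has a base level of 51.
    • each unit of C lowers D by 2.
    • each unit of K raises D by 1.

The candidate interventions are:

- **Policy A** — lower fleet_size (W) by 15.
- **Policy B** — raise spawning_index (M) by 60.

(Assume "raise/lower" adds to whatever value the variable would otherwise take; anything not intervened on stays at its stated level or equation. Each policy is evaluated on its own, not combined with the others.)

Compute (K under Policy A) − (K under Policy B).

750

Policy A (W − 15):
  B = 107
  W = 25 − 15 = 10
  M = 261 + 6·10 = 321
  C = 42 − 5·10 = -8
  K = 53 − 4·107 − 2·321 + 6·(-8) = -1065
Policy B (M + 60):
  B = 107
  W = 25
  M = 261 + 6·25 (+60 from intervention) = 471
  C = 42 − 5·25 = -83
  K = 53 − 4·107 − 2·471 + 6·(-83) = -1815
K: -1065 − (-1815) = 750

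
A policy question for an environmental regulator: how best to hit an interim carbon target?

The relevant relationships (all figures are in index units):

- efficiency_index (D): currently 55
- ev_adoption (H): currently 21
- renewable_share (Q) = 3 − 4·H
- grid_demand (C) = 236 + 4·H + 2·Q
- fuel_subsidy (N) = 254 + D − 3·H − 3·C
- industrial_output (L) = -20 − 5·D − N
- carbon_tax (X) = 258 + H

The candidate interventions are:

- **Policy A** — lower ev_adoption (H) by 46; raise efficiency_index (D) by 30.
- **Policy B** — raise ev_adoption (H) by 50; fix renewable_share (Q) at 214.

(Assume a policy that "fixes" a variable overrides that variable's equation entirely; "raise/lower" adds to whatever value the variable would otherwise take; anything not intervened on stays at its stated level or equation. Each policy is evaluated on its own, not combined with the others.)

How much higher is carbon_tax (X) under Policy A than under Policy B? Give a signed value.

Policy A (H − 46, D + 30):
  H = 21 − 46 = -25
  X = 258 + (-25) = 233
Policy B (H + 50, Q := 214):
  H = 21 + 50 = 71
  X = 258 + 71 = 329
X: 233 − 329 = -96

-96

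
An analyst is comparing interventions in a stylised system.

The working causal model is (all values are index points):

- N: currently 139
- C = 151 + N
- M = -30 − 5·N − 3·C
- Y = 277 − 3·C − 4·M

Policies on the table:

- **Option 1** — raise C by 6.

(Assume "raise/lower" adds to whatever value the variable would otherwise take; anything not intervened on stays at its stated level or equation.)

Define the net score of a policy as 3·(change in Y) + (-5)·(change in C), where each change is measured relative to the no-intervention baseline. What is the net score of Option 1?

Baseline:
  N = 139
  C = 151 + 139 = 290
  M = -30 − 5·139 − 3·290 = -1595
  Y = 277 − 3·290 − 4·(-1595) = 5787
Option 1 (C + 6):
  N = 139
  C = 151 + 139 (+6 from intervention) = 296
  M = -30 − 5·139 − 3·296 = -1613
  Y = 277 − 3·296 − 4·(-1613) = 5841
ΔY = 5841 − 5787 = 54; ΔC = 296 − 290 = 6
Score = 3·54 + (-5)·6 = 132

132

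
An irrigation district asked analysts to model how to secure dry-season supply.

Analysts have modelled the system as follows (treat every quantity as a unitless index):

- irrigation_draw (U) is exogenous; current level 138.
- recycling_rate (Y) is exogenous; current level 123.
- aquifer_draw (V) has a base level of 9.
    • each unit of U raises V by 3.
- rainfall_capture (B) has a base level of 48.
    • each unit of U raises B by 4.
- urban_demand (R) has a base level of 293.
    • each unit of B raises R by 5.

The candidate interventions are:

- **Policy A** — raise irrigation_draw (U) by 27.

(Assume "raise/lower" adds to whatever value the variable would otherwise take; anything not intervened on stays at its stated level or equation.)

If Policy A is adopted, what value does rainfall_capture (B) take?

708

Policy A (U + 27):
  U = 138 + 27 = 165
  B = 48 + 4·165 = 708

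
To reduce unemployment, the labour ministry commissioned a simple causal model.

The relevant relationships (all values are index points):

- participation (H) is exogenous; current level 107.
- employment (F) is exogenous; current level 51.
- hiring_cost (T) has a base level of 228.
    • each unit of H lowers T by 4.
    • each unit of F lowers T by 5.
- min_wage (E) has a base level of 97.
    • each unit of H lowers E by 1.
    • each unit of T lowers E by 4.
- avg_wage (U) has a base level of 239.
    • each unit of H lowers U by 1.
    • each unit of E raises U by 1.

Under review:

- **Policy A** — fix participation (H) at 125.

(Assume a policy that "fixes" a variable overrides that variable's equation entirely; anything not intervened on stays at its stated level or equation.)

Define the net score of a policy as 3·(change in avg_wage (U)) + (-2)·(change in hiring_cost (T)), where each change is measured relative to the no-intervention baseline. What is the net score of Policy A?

900

Baseline:
  H = 107
  F = 51
  T = 228 − 4·107 − 5·51 = -455
  E = 97 − 107 − 4·(-455) = 1810
  U = 239 − 107 + 1810 = 1942
Policy A (H := 125):
  H = 125
  F = 51
  T = 228 − 4·125 − 5·51 = -527
  E = 97 − 125 − 4·(-527) = 2080
  U = 239 − 125 + 2080 = 2194
ΔU = 2194 − 1942 = 252; ΔT = -527 − (-455) = -72
Score = 3·252 + (-2)·(-72) = 900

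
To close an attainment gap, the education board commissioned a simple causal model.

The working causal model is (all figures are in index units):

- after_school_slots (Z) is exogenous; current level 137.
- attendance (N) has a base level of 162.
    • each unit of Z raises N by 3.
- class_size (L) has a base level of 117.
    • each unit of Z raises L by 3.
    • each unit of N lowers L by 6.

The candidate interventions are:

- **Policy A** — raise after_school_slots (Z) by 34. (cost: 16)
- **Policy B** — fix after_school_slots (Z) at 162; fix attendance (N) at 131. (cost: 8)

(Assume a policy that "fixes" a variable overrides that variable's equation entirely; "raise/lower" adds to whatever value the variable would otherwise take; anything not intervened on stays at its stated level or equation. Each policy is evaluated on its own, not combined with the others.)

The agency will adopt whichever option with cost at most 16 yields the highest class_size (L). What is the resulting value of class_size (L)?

-183

Policy A (Z + 34):
  Z = 137 + 34 = 171
  N = 162 + 3·171 = 675
  L = 117 + 3·171 − 6·675 = -3420
Policy B (Z := 162, N := 131):
  Z = 162
  N = 131
  L = 117 + 3·162 − 6·131 = -183
Comparing — Policy A: L=-3420, Policy B: L=-183. Highest is -183 (Policy B).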